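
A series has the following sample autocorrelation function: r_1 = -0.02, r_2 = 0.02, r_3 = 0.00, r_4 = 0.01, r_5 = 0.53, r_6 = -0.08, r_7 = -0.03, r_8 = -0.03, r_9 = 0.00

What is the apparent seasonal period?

5

The largest autocorrelation is r_5 = 0.53; the remaining lags stay at or below 0.02.
The dominant spike at lag 5 indicates a seasonal period of 5.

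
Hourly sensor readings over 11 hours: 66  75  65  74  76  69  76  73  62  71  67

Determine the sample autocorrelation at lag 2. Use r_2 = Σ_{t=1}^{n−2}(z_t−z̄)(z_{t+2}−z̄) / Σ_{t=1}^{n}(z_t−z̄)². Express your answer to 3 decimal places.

Mean z̄ = (66 + 75 + 65 + 74 + 76 + 69 + 76 + 73 + 62 + 71 + 67)/11 = 70.3636
Numerator Σ_{t=1}^{9}(z_t−z̄)(z_{t+2}−z̄) = 15.9174
Denominator Σ(z_t−z̄)² = 236.5455
r_2 = 15.9174 / 236.5455 = 0.067

0.067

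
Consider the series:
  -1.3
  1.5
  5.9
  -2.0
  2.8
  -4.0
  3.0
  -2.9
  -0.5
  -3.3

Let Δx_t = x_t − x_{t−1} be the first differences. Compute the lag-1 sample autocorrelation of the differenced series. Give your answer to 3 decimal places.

First differences Δx: 2.8, 4.4, -7.9, 4.8, -6.8, 7.0, -5.9, 2.4, -2.8
Mean of differences = -0.2222
Numerator Σ(Δx_t−Δx̄)(Δx_{t+1}−Δx̄) = -203.2738
Denominator Σ(Δx_t−Δx̄)² = 255.8556
r_1(Δx) = -203.2738 / 255.8556 = -0.794

-0.794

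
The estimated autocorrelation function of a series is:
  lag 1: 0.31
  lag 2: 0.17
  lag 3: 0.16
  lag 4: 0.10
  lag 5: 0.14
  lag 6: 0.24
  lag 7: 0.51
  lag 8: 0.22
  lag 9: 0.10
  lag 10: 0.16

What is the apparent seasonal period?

7

The largest autocorrelation is r_7 = 0.51; the remaining lags stay at or below 0.31. The elevated value at lag 1 (0.31), dropping to 0.17 at lag 2, reflects decaying short-term dependence rather than seasonality.
The dominant spike at lag 7 indicates a seasonal period of 7.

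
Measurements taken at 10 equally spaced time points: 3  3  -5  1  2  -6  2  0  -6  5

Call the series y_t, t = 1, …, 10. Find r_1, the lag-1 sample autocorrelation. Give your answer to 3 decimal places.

-0.429

Mean ȳ = (3 + 3 − 5 + 1 + 2 − 6 + 2 + 0 − 6 + 5)/10 = -0.1000
Numerator Σ_{t=1}^{9}(y_t−ȳ)(y_{t+1}−ȳ) = -63.9100
Denominator Σ(y_t−ȳ)² = 148.9000
r_1 = -63.9100 / 148.9000 = -0.429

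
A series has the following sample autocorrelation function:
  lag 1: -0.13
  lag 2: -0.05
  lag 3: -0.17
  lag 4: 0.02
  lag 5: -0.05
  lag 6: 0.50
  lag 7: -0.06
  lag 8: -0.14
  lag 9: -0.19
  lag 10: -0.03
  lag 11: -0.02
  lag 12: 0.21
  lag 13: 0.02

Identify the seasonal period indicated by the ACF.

6

The largest autocorrelation is r_6 = 0.50, with a weaker echo at lag 12 (0.21); the remaining lags stay at or below 0.02.
The dominant spike at lag 6 indicates a seasonal period of 6.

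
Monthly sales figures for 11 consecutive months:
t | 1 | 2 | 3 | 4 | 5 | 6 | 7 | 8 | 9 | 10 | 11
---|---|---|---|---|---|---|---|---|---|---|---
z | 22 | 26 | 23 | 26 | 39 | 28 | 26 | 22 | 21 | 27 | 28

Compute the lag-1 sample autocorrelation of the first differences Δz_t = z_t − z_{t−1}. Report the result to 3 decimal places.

First differences Δz: 4, -3, 3, 13, -11, -2, -4, -1, 6, 1
Mean of differences = 0.6000
Numerator Σ(Δz_t−Δz̄)(Δz_{t+1}−Δz̄) = -91.9600
Denominator Σ(Δz_t−Δz̄)² = 378.4000
r_1(Δz) = -91.9600 / 378.4000 = -0.243

-0.243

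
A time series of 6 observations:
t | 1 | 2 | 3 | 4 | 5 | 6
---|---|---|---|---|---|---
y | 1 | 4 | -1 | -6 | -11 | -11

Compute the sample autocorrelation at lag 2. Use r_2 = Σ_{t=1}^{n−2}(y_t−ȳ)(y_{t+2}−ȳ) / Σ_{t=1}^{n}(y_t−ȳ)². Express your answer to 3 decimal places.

-0.040

Mean ȳ = (1 + 4 − 1 − 6 − 11 − 11)/6 = -4.0000
Numerator Σ_{t=1}^{4}(y_t−ȳ)(y_{t+2}−ȳ) = -8.0000
Denominator Σ(y_t−ȳ)² = 200.0000
r_2 = -8.0000 / 200.0000 = -0.040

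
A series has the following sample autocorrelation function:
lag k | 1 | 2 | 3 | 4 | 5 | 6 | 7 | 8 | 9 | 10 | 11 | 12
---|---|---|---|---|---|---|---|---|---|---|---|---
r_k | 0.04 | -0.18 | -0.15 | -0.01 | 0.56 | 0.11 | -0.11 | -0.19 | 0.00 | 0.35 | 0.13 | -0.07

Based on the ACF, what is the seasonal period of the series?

The largest autocorrelation is r_5 = 0.56, with a weaker echo at lag 10 (0.35); the remaining lags stay at or below 0.13.
The dominant spike at lag 5 indicates a seasonal period of 5.

5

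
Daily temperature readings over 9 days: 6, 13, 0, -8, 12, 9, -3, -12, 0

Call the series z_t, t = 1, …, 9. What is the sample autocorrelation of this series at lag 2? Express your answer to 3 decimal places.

-0.563

Mean z̄ = (6 + 13 + 0 − 8 + 12 + 9 − 3 − 12 + 0)/9 = 1.8889
Numerator Σ_{t=1}^{7}(z_t−z̄)(z_{t+2}−z̄) = -346.0247
Denominator Σ(z_t−z̄)² = 614.8889
r_2 = -346.0247 / 614.8889 = -0.563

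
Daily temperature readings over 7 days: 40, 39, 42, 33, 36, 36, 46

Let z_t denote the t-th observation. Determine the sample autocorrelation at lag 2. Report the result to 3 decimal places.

Mean z̄ = (40 + 39 + 42 + 33 + 36 + 36 + 46)/7 = 38.8571
Deviations from mean: 1.1429, 0.1429, 3.1429, -5.8571, -2.8571, -2.8571, 7.1429
Numerator Σ_{t=1}^{5}(z_t−z̄)(z_{t+2}−z̄) = -9.8980
Denominator Σ(z_t−z̄)² = 112.8571
r_2 = -9.8980 / 112.8571 = -0.088

-0.088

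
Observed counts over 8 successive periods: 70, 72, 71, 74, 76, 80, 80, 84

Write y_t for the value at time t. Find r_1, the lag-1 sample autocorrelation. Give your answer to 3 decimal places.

0.574

Mean ȳ = (70 + 72 + 71 + 74 + 76 + 80 + 80 + 84)/8 = 75.8750
Deviations from mean: -5.8750, -3.8750, -4.8750, -1.8750, 0.1250, 4.1250, 4.1250, 8.1250
Numerator Σ_{t=1}^{7}(y_t−ȳ)(y_{t+1}−ȳ) = 101.6094
Denominator Σ(y_t−ȳ)² = 176.8750
r_1 = 101.6094 / 176.8750 = 0.574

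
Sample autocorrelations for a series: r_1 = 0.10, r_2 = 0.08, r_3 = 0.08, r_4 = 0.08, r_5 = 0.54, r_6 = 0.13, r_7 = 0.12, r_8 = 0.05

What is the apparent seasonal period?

The largest autocorrelation is r_5 = 0.54; the remaining lags stay at or below 0.13.
The dominant spike at lag 5 indicates a seasonal period of 5.

5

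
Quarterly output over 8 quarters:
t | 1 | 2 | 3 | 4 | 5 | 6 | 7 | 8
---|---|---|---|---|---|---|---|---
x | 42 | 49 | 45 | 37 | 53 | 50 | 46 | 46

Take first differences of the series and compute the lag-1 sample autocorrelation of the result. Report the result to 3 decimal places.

-0.389

First differences Δx: 7, -4, -8, 16, -3, -4, 0
Mean of differences = 0.5714
Numerator Σ(Δx_t−Δx̄)(Δx_{t+1}−Δx̄) = -158.6122
Denominator Σ(Δx_t−Δx̄)² = 407.7143
r_1(Δx) = -158.6122 / 407.7143 = -0.389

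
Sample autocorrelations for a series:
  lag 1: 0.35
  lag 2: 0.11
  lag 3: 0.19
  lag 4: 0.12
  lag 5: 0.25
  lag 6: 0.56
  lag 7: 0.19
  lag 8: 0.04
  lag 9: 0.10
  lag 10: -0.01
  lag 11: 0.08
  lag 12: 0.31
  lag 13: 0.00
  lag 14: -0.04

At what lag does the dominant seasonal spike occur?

6

The largest autocorrelation is r_6 = 0.56; the remaining lags stay at or below 0.35. The elevated value at lag 1 (0.35), dropping to 0.11 at lag 2, reflects decaying short-term dependence rather than seasonality.
The dominant spike at lag 6 indicates a seasonal period of 6.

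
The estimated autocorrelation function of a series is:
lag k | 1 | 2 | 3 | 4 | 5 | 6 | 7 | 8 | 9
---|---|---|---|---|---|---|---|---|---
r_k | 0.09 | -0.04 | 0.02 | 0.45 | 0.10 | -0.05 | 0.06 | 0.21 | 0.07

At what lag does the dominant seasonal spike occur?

4

The largest autocorrelation is r_4 = 0.45, with a weaker echo at lag 8 (0.21); the remaining lags stay at or below 0.10.
The dominant spike at lag 4 indicates a seasonal period of 4.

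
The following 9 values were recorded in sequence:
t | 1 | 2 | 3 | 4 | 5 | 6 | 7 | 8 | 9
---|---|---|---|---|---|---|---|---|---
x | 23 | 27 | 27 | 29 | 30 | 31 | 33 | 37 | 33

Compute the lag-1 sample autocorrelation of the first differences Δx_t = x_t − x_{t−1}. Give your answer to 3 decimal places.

-0.375

First differences Δx: 4, 0, 2, 1, 1, 2, 4, -4
Mean of differences = 1.2500
Numerator Σ(Δx_t−Δx̄)(Δx_{t+1}−Δx̄) = -17.0625
Denominator Σ(Δx_t−Δx̄)² = 45.5000
r_1(Δx) = -17.0625 / 45.5000 = -0.375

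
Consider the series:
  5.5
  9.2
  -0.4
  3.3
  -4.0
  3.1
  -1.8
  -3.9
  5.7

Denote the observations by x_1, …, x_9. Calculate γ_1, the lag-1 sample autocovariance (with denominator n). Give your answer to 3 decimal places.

-1.604

Mean x̄ = (5.5 + 9.2 − 0.4 + 3.3 − 4.0 + 3.1 − 1.8 − 3.9 + 5.7)/9 = 1.8556
Σ_{t=1}^{8}(x_t−x̄)(x_{t+1}−x̄) = -14.4386
γ_1 = -14.4386 / 9 = -1.604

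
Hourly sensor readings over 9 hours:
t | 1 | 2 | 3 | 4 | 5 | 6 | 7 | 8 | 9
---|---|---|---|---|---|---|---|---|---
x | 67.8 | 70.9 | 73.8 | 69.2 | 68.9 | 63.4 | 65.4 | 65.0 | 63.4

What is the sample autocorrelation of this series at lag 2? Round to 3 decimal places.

Mean x̄ = (67.8 + 70.9 + 73.8 + 69.2 + 68.9 + 63.4 + 65.4 + 65.0 + 63.4)/9 = 67.5333
Σ(x_t−x̄)(x_{t+2}−x̄) = (1.6711) + (5.6111) + (8.5644) + (-6.8889) + (-2.9156) + (10.4711) + (8.8178) = 25.3311
Denominator Σ(x_t−x̄)² = 100.4600
r_2 = 25.3311 / 100.4600 = 0.252

0.252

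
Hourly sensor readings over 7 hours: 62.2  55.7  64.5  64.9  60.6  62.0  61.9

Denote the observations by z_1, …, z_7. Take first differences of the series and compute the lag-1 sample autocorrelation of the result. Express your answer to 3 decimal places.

-0.437

First differences Δz: -6.5, 8.8, 0.4, -4.3, 1.4, -0.1
Mean of differences = -0.0500
Numerator Σ(Δz_t−Δz̄)(Δz_{t+1}−Δz̄) = -61.2475
Denominator Σ(Δz_t−Δz̄)² = 140.2950
r_1(Δz) = -61.2475 / 140.2950 = -0.437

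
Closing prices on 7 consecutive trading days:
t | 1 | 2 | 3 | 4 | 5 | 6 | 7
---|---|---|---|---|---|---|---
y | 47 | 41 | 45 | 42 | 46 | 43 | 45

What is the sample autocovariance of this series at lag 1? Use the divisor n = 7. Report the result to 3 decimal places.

Mean ȳ = (47 + 41 + 45 + 42 + 46 + 43 + 45)/7 = 44.1429
Deviations: 2.8571, -3.1429, 0.8571, -2.1429, 1.8571, -1.1429, 0.8571
Σ_{t=1}^{6}(y_t−ȳ)(y_{t+1}−ȳ) = -20.5918
γ_1 = -20.5918 / 7 = -2.942

-2.942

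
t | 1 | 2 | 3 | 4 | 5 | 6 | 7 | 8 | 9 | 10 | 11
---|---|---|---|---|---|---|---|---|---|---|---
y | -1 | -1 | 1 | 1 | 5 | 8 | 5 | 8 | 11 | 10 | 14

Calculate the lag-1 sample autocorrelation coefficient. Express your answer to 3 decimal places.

Mean ȳ = (-1 − 1 + 1 + 1 + 5 + 8 + 5 + 8 + 11 + 10 + 14)/11 = 5.5455
Numerator Σ_{t=1}^{10}(y_t−ȳ)(y_{t+1}−ȳ) = 167.0661
Denominator Σ(y_t−ȳ)² = 260.7273
r_1 = 167.0661 / 260.7273 = 0.641

0.641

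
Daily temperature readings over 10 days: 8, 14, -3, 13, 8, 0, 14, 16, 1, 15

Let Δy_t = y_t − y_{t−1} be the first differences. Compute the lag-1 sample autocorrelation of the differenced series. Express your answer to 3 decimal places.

-0.567

First differences Δy: 6, -17, 16, -5, -8, 14, 2, -15, 14
Mean of differences = 0.7778
Numerator Σ(Δy_t−Δȳ)(Δy_{t+1}−Δȳ) = -728.4938
Denominator Σ(Δy_t−Δȳ)² = 1285.5556
r_1(Δy) = -728.4938 / 1285.5556 = -0.567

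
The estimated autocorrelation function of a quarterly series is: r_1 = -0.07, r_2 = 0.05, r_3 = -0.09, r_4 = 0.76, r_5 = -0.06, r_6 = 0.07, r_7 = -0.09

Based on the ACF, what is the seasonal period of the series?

The largest autocorrelation is r_4 = 0.76; the remaining lags stay at or below 0.07.
The dominant spike at lag 4 indicates a seasonal period of 4.

4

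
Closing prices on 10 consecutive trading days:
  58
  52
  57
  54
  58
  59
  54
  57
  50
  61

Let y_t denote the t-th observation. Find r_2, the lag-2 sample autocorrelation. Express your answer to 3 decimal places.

0.212

Mean ȳ = (58 + 52 + 57 + 54 + 58 + 59 + 54 + 57 + 50 + 61)/10 = 56.0000
Numerator Σ_{t=1}^{8}(y_t−ȳ)(y_{t+2}−ȳ) = 22.0000
Denominator Σ(y_t−ȳ)² = 104.0000
r_2 = 22.0000 / 104.0000 = 0.212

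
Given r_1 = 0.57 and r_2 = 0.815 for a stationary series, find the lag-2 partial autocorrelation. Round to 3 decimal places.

φ_{22} = (r_2 − r_1²) / (1 − r_1²)
r_1² = (0.57)² = 0.3249
Numerator = 0.815 − 0.3249 = 0.4901; denominator = 1 − 0.3249 = 0.6751
φ_{22} = 0.4901 / 0.6751 = 0.726

0.726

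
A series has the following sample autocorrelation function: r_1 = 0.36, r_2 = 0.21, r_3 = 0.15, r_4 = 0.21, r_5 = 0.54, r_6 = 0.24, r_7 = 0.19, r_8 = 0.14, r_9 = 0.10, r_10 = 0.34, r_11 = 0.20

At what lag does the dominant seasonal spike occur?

The largest autocorrelation is r_5 = 0.54; the remaining lags stay at or below 0.36. The elevated value at lag 1 (0.36), dropping to 0.21 at lag 2, reflects decaying short-term dependence rather than seasonality.
The dominant spike at lag 5 indicates a seasonal period of 5.

5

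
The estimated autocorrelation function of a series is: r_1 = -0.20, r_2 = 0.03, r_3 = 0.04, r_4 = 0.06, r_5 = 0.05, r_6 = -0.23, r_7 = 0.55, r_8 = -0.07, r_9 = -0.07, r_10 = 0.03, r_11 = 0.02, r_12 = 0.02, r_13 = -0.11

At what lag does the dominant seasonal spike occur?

The largest autocorrelation is r_7 = 0.55; the remaining lags stay at or below 0.06.
The dominant spike at lag 7 indicates a seasonal period of 7.

7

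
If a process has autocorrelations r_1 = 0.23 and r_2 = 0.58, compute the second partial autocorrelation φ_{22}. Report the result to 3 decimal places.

φ_{22} = (r_2 − r_1²) / (1 − r_1²)
r_1² = (0.23)² = 0.0529
Numerator = 0.58 − 0.0529 = 0.5271; denominator = 1 − 0.0529 = 0.9471
φ_{22} = 0.5271 / 0.9471 = 0.557

0.557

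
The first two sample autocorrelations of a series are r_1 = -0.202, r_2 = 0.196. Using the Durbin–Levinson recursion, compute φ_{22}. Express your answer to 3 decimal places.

0.162

φ_{22} = (r_2 − r_1²) / (1 − r_1²)
r_1² = (-0.202)² = 0.040804
Numerator = 0.196 − 0.0408 = 0.1552; denominator = 1 − 0.0408 = 0.9592
φ_{22} = 0.1552 / 0.9592 = 0.162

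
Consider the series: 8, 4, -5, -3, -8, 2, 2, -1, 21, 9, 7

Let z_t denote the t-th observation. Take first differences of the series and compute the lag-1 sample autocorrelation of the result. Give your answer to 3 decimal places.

-0.401

First differences Δz: -4, -9, 2, -5, 10, 0, -3, 22, -12, -2
Mean of differences = -0.1000
Numerator Σ(Δz_t−Δz̄)(Δz_{t+1}−Δz̄) = -347.5100
Denominator Σ(Δz_t−Δz̄)² = 866.9000
r_1(Δz) = -347.5100 / 866.9000 = -0.401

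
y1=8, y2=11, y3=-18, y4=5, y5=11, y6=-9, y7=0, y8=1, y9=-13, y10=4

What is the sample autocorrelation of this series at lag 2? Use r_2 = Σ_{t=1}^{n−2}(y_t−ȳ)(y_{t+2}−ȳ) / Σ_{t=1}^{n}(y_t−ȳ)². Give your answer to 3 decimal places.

Mean ȳ = (8 + 11 − 18 + 5 + 11 − 9 + 0 + 1 − 13 + 4)/10 = 0.0000
Numerator Σ_{t=1}^{8}(y_t−ȳ)(y_{t+2}−ȳ) = -337.0000
Denominator Σ(y_t−ȳ)² = 922.0000
r_2 = -337.0000 / 922.0000 = -0.366

-0.366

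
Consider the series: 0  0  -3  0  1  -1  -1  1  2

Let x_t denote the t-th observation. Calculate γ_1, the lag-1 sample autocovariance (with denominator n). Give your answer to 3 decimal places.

Mean x̄ = (0 + 0 − 3 + 0 + 1 − 1 − 1 + 1 + 2)/9 = -0.1111
Σ_{t=1}^{8}(x_t−x̄)(x_{t+1}−x̄) = 0.6543
γ_1 = 0.6543 / 9 = 0.073

0.073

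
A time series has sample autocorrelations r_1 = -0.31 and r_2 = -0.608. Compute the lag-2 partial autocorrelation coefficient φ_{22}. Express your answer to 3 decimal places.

-0.779

φ_{22} = (r_2 − r_1²) / (1 − r_1²)
r_1² = (-0.31)² = 0.0961
Numerator = -0.608 − 0.0961 = -0.7041; denominator = 1 − 0.0961 = 0.9039
φ_{22} = -0.7041 / 0.9039 = -0.779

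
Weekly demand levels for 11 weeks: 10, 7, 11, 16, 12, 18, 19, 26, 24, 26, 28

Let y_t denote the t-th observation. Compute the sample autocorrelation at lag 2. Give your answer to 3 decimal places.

Mean ȳ = (10 + 7 + 11 + 16 + 12 + 18 + 19 + 26 + 24 + 26 + 28)/11 = 17.9091
Numerator Σ_{t=1}^{9}(y_t−ȳ)(y_{t+2}−ȳ) = 243.9835
Denominator Σ(y_t−ȳ)² = 538.9091
r_2 = 243.9835 / 538.9091 = 0.453

0.453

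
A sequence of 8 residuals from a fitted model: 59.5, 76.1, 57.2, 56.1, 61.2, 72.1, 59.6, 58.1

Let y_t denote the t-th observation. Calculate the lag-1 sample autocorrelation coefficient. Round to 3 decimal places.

-0.255

Mean ȳ = (59.5 + 76.1 + 57.2 + 56.1 + 61.2 + 72.1 + 59.6 + 58.1)/8 = 62.4875
Deviations from mean: -2.9875, 13.6125, -5.2875, -6.3875, -1.2875, 9.6125, -2.8875, -4.3875
Numerator Σ_{t=1}^{7}(y_t−ȳ)(y_{t+1}−ȳ) = -98.1089
Denominator Σ(y_t−ȳ)² = 384.6288
r_1 = -98.1089 / 384.6288 = -0.255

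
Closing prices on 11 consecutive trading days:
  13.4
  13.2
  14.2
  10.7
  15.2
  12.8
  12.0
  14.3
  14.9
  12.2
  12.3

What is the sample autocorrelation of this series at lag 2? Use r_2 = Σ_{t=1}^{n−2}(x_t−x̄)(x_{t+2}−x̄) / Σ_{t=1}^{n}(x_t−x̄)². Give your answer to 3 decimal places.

Mean x̄ = (13.4 + 13.2 + 14.2 + 10.7 + 15.2 + 12.8 + 12.0 + 14.3 + 14.9 + 12.2 + 12.3)/11 = 13.2000
Numerator Σ_{t=1}^{9}(x_t−x̄)(x_{t+2}−x̄) = -4.3100
Denominator Σ(x_t−x̄)² = 18.8000
r_2 = -4.3100 / 18.8000 = -0.229

-0.229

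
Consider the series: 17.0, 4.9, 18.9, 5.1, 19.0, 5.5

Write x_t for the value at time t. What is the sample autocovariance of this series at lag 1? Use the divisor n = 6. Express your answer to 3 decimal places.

-37.666

Mean x̄ = (17.0 + 4.9 + 18.9 + 5.1 + 19.0 + 5.5)/6 = 11.7333
Σ_{t=1}^{5}(x_t−x̄)(x_{t+1}−x̄) = -225.9978
γ_1 = -225.9978 / 6 = -37.666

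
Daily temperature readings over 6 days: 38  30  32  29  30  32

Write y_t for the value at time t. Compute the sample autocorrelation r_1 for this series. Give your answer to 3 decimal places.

-0.136

Mean ȳ = (38 + 30 + 32 + 29 + 30 + 32)/6 = 31.8333
Σ(y_t−ȳ)(y_{t+1}−ȳ) = (-11.3056) + (-0.3056) + (-0.4722) + (5.1944) + (-0.3056) = -7.1944
Denominator Σ(y_t−ȳ)² = 52.8333
r_1 = -7.1944 / 52.8333 = -0.136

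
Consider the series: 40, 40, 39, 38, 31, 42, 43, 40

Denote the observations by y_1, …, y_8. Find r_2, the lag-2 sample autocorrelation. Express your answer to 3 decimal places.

Mean ȳ = (40 + 40 + 39 + 38 + 31 + 42 + 43 + 40)/8 = 39.1250
Σ(y_t−ȳ)(y_{t+2}−ȳ) = (-0.1094) + (-0.9844) + (1.0156) + (-3.2344) + (-31.4844) + (2.5156) = -32.2813
Denominator Σ(y_t−ȳ)² = 92.8750
r_2 = -32.2813 / 92.8750 = -0.348

-0.348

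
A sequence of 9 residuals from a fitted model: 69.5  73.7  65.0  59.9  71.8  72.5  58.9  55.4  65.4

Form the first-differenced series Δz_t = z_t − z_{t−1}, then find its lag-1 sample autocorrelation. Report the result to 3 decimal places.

-0.092

First differences Δz: 4.2, -8.7, -5.1, 11.9, 0.7, -13.6, -3.5, 10.0
Mean of differences = -0.5125
Numerator Σ(Δz_t−Δz̄)(Δz_{t+1}−Δz̄) = -51.0914
Denominator Σ(Δz_t−Δz̄)² = 556.5488
r_1(Δz) = -51.0914 / 556.5488 = -0.092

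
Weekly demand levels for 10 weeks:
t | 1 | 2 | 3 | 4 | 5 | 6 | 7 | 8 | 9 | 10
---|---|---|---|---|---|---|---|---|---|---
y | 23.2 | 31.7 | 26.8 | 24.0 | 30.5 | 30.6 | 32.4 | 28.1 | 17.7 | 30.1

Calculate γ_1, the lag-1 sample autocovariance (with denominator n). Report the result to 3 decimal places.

Mean ȳ = (23.2 + 31.7 + 26.8 + 24.0 + 30.5 + 30.6 + 32.4 + 28.1 + 17.7 + 30.1)/10 = 27.5100
Σ_{t=1}^{9}(y_t−ȳ)(y_{t+1}−ȳ) = -32.9981
γ_1 = -32.9981 / 10 = -3.300

-3.300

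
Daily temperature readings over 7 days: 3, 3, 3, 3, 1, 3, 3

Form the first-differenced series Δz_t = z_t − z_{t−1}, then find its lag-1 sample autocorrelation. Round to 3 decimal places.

-0.500

First differences Δz: 0, 0, 0, -2, 2, 0
Mean of differences = 0.0000
Numerator Σ(Δz_t−Δz̄)(Δz_{t+1}−Δz̄) = -4.0000
Denominator Σ(Δz_t−Δz̄)² = 8.0000
r_1(Δz) = -4.0000 / 8.0000 = -0.500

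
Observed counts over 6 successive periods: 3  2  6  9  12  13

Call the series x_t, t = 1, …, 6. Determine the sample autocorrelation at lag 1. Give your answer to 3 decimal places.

0.590

Mean x̄ = (3 + 2 + 6 + 9 + 12 + 13)/6 = 7.5000
Deviations from mean: -4.5000, -5.5000, -1.5000, 1.5000, 4.5000, 5.5000
Σ(x_t−x̄)(x_{t+1}−x̄) = (24.7500) + (8.2500) + (-2.2500) + (6.7500) + (24.7500) = 62.2500
Denominator Σ(x_t−x̄)² = 105.5000
r_1 = 62.2500 / 105.5000 = 0.590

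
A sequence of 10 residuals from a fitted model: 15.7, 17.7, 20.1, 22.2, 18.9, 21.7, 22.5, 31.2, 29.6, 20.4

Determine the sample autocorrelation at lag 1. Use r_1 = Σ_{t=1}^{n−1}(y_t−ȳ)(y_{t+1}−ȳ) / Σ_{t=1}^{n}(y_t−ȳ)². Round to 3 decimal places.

0.449

Mean ȳ = (15.7 + 17.7 + 20.1 + 22.2 + 18.9 + 21.7 + 22.5 + 31.2 + 29.6 + 20.4)/10 = 22.0000
Numerator Σ_{t=1}^{9}(y_t−ȳ)(y_{t+1}−ȳ) = 97.4000
Denominator Σ(y_t−ȳ)² = 216.7400
r_1 = 97.4000 / 216.7400 = 0.449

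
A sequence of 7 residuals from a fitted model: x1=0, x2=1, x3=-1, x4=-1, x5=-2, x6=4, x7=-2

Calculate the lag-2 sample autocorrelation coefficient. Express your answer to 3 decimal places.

0.014

Mean x̄ = (0 + 1 − 1 − 1 − 2 + 4 − 2)/7 = -0.1429
Deviations from mean: 0.1429, 1.1429, -0.8571, -0.8571, -1.8571, 4.1429, -1.8571
Σ(x_t−x̄)(x_{t+2}−x̄) = (-0.1224) + (-0.9796) + (1.5918) + (-3.5510) + (3.4490) = 0.3878
Denominator Σ(x_t−x̄)² = 26.8571
r_2 = 0.3878 / 26.8571 = 0.014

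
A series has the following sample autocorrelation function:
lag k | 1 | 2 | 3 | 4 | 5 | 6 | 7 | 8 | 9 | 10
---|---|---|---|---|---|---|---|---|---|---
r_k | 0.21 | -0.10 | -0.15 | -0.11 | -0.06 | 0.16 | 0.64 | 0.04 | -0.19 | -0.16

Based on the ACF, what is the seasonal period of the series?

The largest autocorrelation is r_7 = 0.64; the remaining lags stay at or below 0.21.
The dominant spike at lag 7 indicates a seasonal period of 7.

7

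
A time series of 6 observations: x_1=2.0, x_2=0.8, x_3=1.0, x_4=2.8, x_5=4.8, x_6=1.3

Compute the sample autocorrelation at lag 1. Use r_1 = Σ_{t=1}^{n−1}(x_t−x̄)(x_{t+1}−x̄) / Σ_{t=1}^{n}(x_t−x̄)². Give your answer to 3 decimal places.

Mean x̄ = (2.0 + 0.8 + 1.0 + 2.8 + 4.8 + 1.3)/6 = 2.1167
Deviations from mean: -0.1167, -1.3167, -1.1167, 0.6833, 2.6833, -0.8167
Σ(x_t−x̄)(x_{t+1}−x̄) = (0.1536) + (1.4703) + (-0.7631) + (1.8336) + (-2.1914) = 0.5031
Denominator Σ(x_t−x̄)² = 11.3283
r_1 = 0.5031 / 11.3283 = 0.044

0.044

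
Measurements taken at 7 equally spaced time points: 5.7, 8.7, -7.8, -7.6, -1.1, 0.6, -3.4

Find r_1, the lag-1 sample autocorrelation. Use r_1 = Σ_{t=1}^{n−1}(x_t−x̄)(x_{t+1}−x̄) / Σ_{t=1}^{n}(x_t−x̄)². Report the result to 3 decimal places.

Mean x̄ = (5.7 + 8.7 − 7.8 − 7.6 − 1.1 + 0.6 − 3.4)/7 = -0.7000
Σ(x_t−x̄)(x_{t+1}−x̄) = (60.1600) + (-66.7400) + (48.9900) + (2.7600) + (-0.5200) + (-3.5100) = 41.1400
Denominator Σ(x_t−x̄)² = 236.4800
r_1 = 41.1400 / 236.4800 = 0.174

0.174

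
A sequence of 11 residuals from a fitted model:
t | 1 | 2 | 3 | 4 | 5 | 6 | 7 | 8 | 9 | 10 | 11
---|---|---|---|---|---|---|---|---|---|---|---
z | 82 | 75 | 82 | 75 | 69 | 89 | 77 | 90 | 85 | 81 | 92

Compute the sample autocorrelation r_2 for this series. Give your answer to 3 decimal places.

0.243

Mean z̄ = (82 + 75 + 82 + 75 + 69 + 89 + 77 + 90 + 85 + 81 + 92)/11 = 81.5455
Numerator Σ_{t=1}^{9}(z_t−z̄)(z_{t+2}−z̄) = 124.4050
Denominator Σ(z_t−z̄)² = 512.7273
r_2 = 124.4050 / 512.7273 = 0.243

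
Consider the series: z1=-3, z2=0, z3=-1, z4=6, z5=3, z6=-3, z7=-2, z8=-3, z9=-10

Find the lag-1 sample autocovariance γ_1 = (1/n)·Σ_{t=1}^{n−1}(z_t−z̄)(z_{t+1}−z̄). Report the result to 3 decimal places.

4.768

Mean z̄ = (-3 + 0 − 1 + 6 + 3 − 3 − 2 − 3 − 10)/9 = -1.4444
Σ_{t=1}^{8}(z_t−z̄)(z_{t+1}−z̄) = 42.9136
γ_1 = 42.9136 / 9 = 4.768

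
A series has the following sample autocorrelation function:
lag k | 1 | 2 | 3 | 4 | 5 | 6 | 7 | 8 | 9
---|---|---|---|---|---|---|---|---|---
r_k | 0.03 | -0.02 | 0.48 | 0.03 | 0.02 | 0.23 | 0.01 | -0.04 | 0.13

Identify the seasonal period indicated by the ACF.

The largest autocorrelation is r_3 = 0.48, with a weaker echo at lag 6 (0.23); the remaining lags stay at or below 0.13.
The dominant spike at lag 3 indicates a seasonal period of 3.

3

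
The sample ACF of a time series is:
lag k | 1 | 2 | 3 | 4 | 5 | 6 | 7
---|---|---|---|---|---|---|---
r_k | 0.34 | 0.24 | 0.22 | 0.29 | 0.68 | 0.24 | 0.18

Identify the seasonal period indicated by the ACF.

The largest autocorrelation is r_5 = 0.68; the remaining lags stay at or below 0.34. The elevated value at lag 1 (0.34), dropping to 0.24 at lag 2, reflects decaying short-term dependence rather than seasonality.
The dominant spike at lag 5 indicates a seasonal period of 5.

5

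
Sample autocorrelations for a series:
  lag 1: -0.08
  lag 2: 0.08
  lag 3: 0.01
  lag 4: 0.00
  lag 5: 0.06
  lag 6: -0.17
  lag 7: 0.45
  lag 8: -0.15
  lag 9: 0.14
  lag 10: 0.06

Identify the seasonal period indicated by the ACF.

The largest autocorrelation is r_7 = 0.45; the remaining lags stay at or below 0.14.
The dominant spike at lag 7 indicates a seasonal period of 7.

7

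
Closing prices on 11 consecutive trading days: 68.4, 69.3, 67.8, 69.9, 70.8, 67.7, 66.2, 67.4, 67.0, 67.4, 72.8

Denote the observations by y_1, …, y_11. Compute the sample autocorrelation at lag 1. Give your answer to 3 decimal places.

0.081

Mean ȳ = (68.4 + 69.3 + 67.8 + 69.9 + 70.8 + 67.7 + 66.2 + 67.4 + 67.0 + 67.4 + 72.8)/11 = 68.6091
Numerator Σ_{t=1}^{10}(y_t−ȳ)(y_{t+1}−ȳ) = 3.0154
Denominator Σ(y_t−ȳ)² = 37.3491
r_1 = 3.0154 / 37.3491 = 0.081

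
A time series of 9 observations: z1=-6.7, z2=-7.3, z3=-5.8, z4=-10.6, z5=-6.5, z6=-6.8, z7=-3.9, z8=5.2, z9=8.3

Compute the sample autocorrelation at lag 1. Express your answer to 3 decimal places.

0.526

Mean z̄ = (-6.7 − 7.3 − 5.8 − 10.6 − 6.5 − 6.8 − 3.9 + 5.2 + 8.3)/9 = -3.7889
Numerator Σ_{t=1}^{8}(z_t−z̄)(z_{t+1}−z̄) = 165.6110
Denominator Σ(z_t−z̄)² = 314.6089
r_1 = 165.6110 / 314.6089 = 0.526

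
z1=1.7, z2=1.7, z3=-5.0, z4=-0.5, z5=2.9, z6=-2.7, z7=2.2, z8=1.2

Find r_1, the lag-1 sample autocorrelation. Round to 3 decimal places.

Mean z̄ = (1.7 + 1.7 − 5.0 − 0.5 + 2.9 − 2.7 + 2.2 + 1.2)/8 = 0.1875
Deviations from mean: 1.5125, 1.5125, -5.1875, -0.6875, 2.7125, -2.8875, 2.0125, 1.0125
Σ(z_t−z̄)(z_{t+1}−z̄) = (2.2877) + (-7.8461) + (3.5664) + (-1.8648) + (-7.8323) + (-5.8111) + (2.0377) = -15.4627
Denominator Σ(z_t−z̄)² = 52.7288
r_1 = -15.4627 / 52.7288 = -0.293

-0.293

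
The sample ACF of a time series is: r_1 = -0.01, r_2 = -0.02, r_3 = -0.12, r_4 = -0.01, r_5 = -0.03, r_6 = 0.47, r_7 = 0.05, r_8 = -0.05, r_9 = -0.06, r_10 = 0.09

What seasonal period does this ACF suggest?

The largest autocorrelation is r_6 = 0.47; the remaining lags stay at or below 0.09.
The dominant spike at lag 6 indicates a seasonal period of 6.

6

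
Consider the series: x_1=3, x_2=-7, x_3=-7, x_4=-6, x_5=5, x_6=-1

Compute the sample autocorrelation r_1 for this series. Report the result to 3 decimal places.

Mean x̄ = (3 − 7 − 7 − 6 + 5 − 1)/6 = -2.1667
Deviations from mean: 5.1667, -4.8333, -4.8333, -3.8333, 7.1667, 1.1667
Σ(x_t−x̄)(x_{t+1}−x̄) = (-24.9722) + (23.3611) + (18.5278) + (-27.4722) + (8.3611) = -2.1944
Denominator Σ(x_t−x̄)² = 140.8333
r_1 = -2.1944 / 140.8333 = -0.016

-0.016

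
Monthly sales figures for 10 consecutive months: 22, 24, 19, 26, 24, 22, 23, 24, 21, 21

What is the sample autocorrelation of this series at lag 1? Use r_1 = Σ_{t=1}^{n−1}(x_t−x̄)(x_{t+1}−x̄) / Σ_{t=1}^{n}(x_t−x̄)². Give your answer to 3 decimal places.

Mean x̄ = (22 + 24 + 19 + 26 + 24 + 22 + 23 + 24 + 21 + 21)/10 = 22.6000
Numerator Σ_{t=1}^{9}(x_t−x̄)(x_{t+1}−x̄) = -13.5600
Denominator Σ(x_t−x̄)² = 36.4000
r_1 = -13.5600 / 36.4000 = -0.373

-0.373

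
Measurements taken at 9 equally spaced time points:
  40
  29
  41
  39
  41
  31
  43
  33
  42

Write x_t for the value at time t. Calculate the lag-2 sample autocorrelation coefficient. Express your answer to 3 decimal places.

0.323

Mean x̄ = (40 + 29 + 41 + 39 + 41 + 31 + 43 + 33 + 42)/9 = 37.6667
Σ(x_t−x̄)(x_{t+2}−x̄) = (7.7778) + (-11.5556) + (11.1111) + (-8.8889) + (17.7778) + (31.1111) + (23.1111) = 70.4444
Denominator Σ(x_t−x̄)² = 218.0000
r_2 = 70.4444 / 218.0000 = 0.323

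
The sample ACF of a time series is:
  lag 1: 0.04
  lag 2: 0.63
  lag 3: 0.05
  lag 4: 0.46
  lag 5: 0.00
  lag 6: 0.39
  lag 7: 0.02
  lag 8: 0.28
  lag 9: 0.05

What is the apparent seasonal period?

2

The largest autocorrelation is r_2 = 0.63, with weaker echoes at lags 4 (0.46), 6 (0.39) and 8 (0.28); the remaining lags stay at or below 0.05.
The dominant spike at lag 2 indicates a seasonal period of 2.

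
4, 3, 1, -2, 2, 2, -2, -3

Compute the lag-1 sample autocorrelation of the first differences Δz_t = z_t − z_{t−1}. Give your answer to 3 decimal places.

-0.150

First differences Δz: -1, -2, -3, 4, 0, -4, -1
Mean of differences = -1.0000
Numerator Σ(Δz_t−Δz̄)(Δz_{t+1}−Δz̄) = -6.0000
Denominator Σ(Δz_t−Δz̄)² = 40.0000
r_1(Δz) = -6.0000 / 40.0000 = -0.150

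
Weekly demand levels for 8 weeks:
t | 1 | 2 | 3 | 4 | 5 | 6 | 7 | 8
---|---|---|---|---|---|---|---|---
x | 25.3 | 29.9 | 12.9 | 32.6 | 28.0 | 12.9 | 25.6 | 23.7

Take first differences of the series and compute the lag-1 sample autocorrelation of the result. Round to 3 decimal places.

-0.586

First differences Δx: 4.6, -17.0, 19.7, -4.6, -15.1, 12.7, -1.9
Mean of differences = -0.2286
Numerator Σ(Δx_t−Δx̄)(Δx_{t+1}−Δx̄) = -651.1951
Denominator Σ(Δx_t−Δx̄)² = 1111.9543
r_1(Δx) = -651.1951 / 1111.9543 = -0.586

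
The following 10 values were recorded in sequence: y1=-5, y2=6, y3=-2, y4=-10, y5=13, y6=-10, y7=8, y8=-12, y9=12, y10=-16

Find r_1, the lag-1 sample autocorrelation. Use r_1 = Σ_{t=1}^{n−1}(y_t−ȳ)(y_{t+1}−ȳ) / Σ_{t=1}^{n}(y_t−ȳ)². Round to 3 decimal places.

Mean ȳ = (-5 + 6 − 2 − 10 + 13 − 10 + 8 − 12 + 12 − 16)/10 = -1.6000
Numerator Σ_{t=1}^{9}(y_t−ȳ)(y_{t+1}−ȳ) = -788.5600
Denominator Σ(y_t−ȳ)² = 1016.4000
r_1 = -788.5600 / 1016.4000 = -0.776

-0.776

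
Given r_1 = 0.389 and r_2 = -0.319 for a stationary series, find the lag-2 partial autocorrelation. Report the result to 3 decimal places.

φ_{22} = (r_2 − r_1²) / (1 − r_1²)
r_1² = (0.389)² = 0.151321
Numerator = -0.319 − 0.1513 = -0.4703; denominator = 1 − 0.1513 = 0.8487
φ_{22} = -0.4703 / 0.8487 = -0.554

-0.554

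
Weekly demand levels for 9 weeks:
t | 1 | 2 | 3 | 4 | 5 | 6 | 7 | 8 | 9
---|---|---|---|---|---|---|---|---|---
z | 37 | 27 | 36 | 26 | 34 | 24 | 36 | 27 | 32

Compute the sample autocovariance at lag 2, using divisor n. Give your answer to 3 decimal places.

Mean z̄ = (37 + 27 + 36 + 26 + 34 + 24 + 36 + 27 + 32)/9 = 31.0000
Σ_{t=1}^{7}(z_t−z̄)(z_{t+2}−z̄) = 148.0000
γ_2 = 148.0000 / 9 = 16.444

16.444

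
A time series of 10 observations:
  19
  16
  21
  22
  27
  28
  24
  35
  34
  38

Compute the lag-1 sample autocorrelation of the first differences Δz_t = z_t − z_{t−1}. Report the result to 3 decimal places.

First differences Δz: -3, 5, 1, 5, 1, -4, 11, -1, 4
Mean of differences = 2.1111
Numerator Σ(Δz_t−Δz̄)(Δz_{t+1}−Δz̄) = -105.4568
Denominator Σ(Δz_t−Δz̄)² = 174.8889
r_1(Δz) = -105.4568 / 174.8889 = -0.603

-0.603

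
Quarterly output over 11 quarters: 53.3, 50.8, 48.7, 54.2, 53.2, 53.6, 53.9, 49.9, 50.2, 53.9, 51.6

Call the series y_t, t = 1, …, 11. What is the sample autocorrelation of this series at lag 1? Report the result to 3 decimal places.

Mean ȳ = (53.3 + 50.8 + 48.7 + 54.2 + 53.2 + 53.6 + 53.9 + 49.9 + 50.2 + 53.9 + 51.6)/11 = 52.1182
Numerator Σ_{t=1}^{10}(y_t−ȳ)(y_{t+1}−ȳ) = -1.7112
Denominator Σ(y_t−ȳ)² = 37.7364
r_1 = -1.7112 / 37.7364 = -0.045

-0.045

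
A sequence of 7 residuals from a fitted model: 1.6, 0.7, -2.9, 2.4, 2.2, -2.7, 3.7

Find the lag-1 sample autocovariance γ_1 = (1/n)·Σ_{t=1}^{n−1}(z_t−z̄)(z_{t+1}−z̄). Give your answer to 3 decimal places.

-2.688

Mean z̄ = (1.6 + 0.7 − 2.9 + 2.4 + 2.2 − 2.7 + 3.7)/7 = 0.7143
Deviations: 0.8857, -0.0143, -3.6143, 1.6857, 1.4857, -3.4143, 2.9857
Σ_{t=1}^{6}(z_t−z̄)(z_{t+1}−z̄) = -18.8159
γ_1 = -18.8159 / 7 = -2.688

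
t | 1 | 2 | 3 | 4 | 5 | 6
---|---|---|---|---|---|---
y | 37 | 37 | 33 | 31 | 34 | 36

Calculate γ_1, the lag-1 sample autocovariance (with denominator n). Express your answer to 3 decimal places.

Mean ȳ = (37 + 37 + 33 + 31 + 34 + 36)/6 = 34.6667
Deviations: 2.3333, 2.3333, -1.6667, -3.6667, -0.6667, 1.3333
Σ_{t=1}^{5}(y_t−ȳ)(y_{t+1}−ȳ) = 9.2222
γ_1 = 9.2222 / 6 = 1.537

1.537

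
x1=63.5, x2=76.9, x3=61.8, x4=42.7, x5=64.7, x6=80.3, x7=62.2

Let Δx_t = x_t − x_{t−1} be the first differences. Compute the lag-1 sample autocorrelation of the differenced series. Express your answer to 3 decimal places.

-0.149

First differences Δx: 13.4, -15.1, -19.1, 22.0, 15.6, -18.1
Mean of differences = -0.2167
Numerator Σ(Δx_t−Δx̄)(Δx_{t+1}−Δx̄) = -272.6003
Denominator Σ(Δx_t−Δx̄)² = 1827.0683
r_1(Δx) = -272.6003 / 1827.0683 = -0.149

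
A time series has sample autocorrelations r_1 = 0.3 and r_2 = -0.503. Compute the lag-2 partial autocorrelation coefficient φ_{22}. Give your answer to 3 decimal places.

φ_{22} = (r_2 − r_1²) / (1 − r_1²)
r_1² = (0.3)² = 0.09
Numerator = -0.503 − 0.0900 = -0.5930; denominator = 1 − 0.0900 = 0.9100
φ_{22} = -0.5930 / 0.9100 = -0.652

-0.652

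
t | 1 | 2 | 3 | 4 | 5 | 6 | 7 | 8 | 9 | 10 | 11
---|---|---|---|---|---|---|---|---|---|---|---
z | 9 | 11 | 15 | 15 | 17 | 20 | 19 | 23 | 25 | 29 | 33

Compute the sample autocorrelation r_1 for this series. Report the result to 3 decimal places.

0.653

Mean z̄ = (9 + 11 + 15 + 15 + 17 + 20 + 19 + 23 + 25 + 29 + 33)/11 = 19.6364
Numerator Σ_{t=1}^{10}(z_t−z̄)(z_{t+1}−z̄) = 355.6860
Denominator Σ(z_t−z̄)² = 544.5455
r_1 = 355.6860 / 544.5455 = 0.653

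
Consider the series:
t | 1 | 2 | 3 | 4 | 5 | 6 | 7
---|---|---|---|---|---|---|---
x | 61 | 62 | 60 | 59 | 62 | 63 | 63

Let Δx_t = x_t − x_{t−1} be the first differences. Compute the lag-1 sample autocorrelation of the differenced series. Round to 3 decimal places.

-0.029

First differences Δx: 1, -2, -1, 3, 1, 0
Mean of differences = 0.3333
Numerator Σ(Δx_t−Δx̄)(Δx_{t+1}−Δx̄) = -0.4444
Denominator Σ(Δx_t−Δx̄)² = 15.3333
r_1(Δx) = -0.4444 / 15.3333 = -0.029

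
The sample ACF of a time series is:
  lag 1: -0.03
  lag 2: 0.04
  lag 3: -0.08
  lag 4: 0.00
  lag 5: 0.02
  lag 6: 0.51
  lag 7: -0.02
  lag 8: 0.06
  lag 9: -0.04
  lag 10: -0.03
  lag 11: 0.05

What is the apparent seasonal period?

The largest autocorrelation is r_6 = 0.51; the remaining lags stay at or below 0.06.
The dominant spike at lag 6 indicates a seasonal period of 6.

6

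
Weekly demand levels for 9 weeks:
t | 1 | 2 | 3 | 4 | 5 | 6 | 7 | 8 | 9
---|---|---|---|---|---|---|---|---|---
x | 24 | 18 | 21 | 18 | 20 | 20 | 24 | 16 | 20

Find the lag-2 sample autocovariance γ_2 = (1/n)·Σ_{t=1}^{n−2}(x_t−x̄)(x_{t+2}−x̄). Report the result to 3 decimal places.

Mean x̄ = (24 + 18 + 21 + 18 + 20 + 20 + 24 + 16 + 20)/9 = 20.1111
Σ_{t=1}^{7}(x_t−x̄)(x_{t+2}−x̄) = 7.6420
γ_2 = 7.6420 / 9 = 0.849

0.849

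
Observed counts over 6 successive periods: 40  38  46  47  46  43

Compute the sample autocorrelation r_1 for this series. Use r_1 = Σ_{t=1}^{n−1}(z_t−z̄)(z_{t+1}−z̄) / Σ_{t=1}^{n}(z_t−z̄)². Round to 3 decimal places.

Mean z̄ = (40 + 38 + 46 + 47 + 46 + 43)/6 = 43.3333
Deviations from mean: -3.3333, -5.3333, 2.6667, 3.6667, 2.6667, -0.3333
Numerator Σ_{t=1}^{5}(z_t−z̄)(z_{t+1}−z̄) = 22.2222
Denominator Σ(z_t−z̄)² = 67.3333
r_1 = 22.2222 / 67.3333 = 0.330

0.330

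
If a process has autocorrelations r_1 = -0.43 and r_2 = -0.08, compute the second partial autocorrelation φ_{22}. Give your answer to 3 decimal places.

φ_{22} = (r_2 − r_1²) / (1 − r_1²)
r_1² = (-0.43)² = 0.1849
Numerator = -0.08 − 0.1849 = -0.2649; denominator = 1 − 0.1849 = 0.8151
φ_{22} = -0.2649 / 0.8151 = -0.325

-0.325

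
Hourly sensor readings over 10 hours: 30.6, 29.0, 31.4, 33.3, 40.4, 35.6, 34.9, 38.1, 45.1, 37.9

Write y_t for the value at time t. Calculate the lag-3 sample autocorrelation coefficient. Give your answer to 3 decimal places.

Mean ȳ = (30.6 + 29.0 + 31.4 + 33.3 + 40.4 + 35.6 + 34.9 + 38.1 + 45.1 + 37.9)/10 = 35.6300
Σ(y_t−ȳ)(y_{t+3}−ȳ) = (11.7199) + (-31.6251) + (0.1269) + (1.7009) + (11.7819) + (-0.2841) + (-1.6571) = -8.2367
Denominator Σ(y_t−ȳ)² = 216.8010
r_3 = -8.2367 / 216.8010 = -0.038

-0.038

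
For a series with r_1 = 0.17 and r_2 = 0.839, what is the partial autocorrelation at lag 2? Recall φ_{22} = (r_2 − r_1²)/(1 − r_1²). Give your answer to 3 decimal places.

φ_{22} = (r_2 − r_1²) / (1 − r_1²)
r_1² = (0.17)² = 0.0289
Numerator = 0.839 − 0.0289 = 0.8101; denominator = 1 − 0.0289 = 0.9711
φ_{22} = 0.8101 / 0.9711 = 0.834

0.834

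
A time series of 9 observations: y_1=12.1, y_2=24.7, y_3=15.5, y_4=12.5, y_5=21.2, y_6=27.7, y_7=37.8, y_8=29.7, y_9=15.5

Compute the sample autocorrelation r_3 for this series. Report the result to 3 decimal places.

-0.224

Mean ȳ = (12.1 + 24.7 + 15.5 + 12.5 + 21.2 + 27.7 + 37.8 + 29.7 + 15.5)/9 = 21.8556
Σ(y_t−ȳ)(y_{t+3}−ȳ) = (91.2686) + (-1.8647) + (-37.1447) + (-149.1691) + (-5.1425) + (-37.1447) = -139.1970
Denominator Σ(y_t−ȳ)² = 621.9222
r_3 = -139.1970 / 621.9222 = -0.224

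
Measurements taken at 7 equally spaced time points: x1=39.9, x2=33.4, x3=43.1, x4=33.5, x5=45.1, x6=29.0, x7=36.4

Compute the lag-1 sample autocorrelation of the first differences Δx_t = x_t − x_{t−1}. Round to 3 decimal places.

-0.854

First differences Δx: -6.5, 9.7, -9.6, 11.6, -16.1, 7.4
Mean of differences = -0.5833
Numerator Σ(Δx_t−Δx̄)(Δx_{t+1}−Δx̄) = -576.3369
Denominator Σ(Δx_t−Δx̄)² = 674.9883
r_1(Δx) = -576.3369 / 674.9883 = -0.854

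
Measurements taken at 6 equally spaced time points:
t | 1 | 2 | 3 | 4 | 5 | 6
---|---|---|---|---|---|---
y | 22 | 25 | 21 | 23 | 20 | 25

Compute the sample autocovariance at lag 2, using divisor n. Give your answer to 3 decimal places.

Mean ȳ = (22 + 25 + 21 + 23 + 20 + 25)/6 = 22.6667
Σ_{t=1}^{4}(y_t−ȳ)(y_{t+2}−ȳ) = 7.1111
γ_2 = 7.1111 / 6 = 1.185

1.185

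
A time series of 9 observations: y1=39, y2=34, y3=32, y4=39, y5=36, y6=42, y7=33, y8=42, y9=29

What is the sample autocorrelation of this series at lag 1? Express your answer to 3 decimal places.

Mean ȳ = (39 + 34 + 32 + 39 + 36 + 42 + 33 + 42 + 29)/9 = 36.2222
Numerator Σ_{t=1}^{8}(y_t−ȳ)(y_{t+1}−ȳ) = -89.3827
Denominator Σ(y_t−ȳ)² = 167.5556
r_1 = -89.3827 / 167.5556 = -0.533

-0.533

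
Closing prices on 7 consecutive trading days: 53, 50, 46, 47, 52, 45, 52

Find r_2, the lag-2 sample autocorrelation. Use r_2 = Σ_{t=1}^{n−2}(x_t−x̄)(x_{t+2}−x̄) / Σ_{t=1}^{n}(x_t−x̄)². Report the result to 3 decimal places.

Mean x̄ = (53 + 50 + 46 + 47 + 52 + 45 + 52)/7 = 49.2857
Deviations from mean: 3.7143, 0.7143, -3.2857, -2.2857, 2.7143, -4.2857, 2.7143
Σ(x_t−x̄)(x_{t+2}−x̄) = (-12.2041) + (-1.6327) + (-8.9184) + (9.7959) + (7.3673) = -5.5918
Denominator Σ(x_t−x̄)² = 63.4286
r_2 = -5.5918 / 63.4286 = -0.088

-0.088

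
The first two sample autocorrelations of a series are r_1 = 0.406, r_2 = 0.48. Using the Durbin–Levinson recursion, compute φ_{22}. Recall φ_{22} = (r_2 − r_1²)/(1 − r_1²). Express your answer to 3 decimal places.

φ_{22} = (r_2 − r_1²) / (1 − r_1²)
r_1² = (0.406)² = 0.164836
Numerator = 0.48 − 0.1648 = 0.3152; denominator = 1 − 0.1648 = 0.8352
φ_{22} = 0.3152 / 0.8352 = 0.377

0.377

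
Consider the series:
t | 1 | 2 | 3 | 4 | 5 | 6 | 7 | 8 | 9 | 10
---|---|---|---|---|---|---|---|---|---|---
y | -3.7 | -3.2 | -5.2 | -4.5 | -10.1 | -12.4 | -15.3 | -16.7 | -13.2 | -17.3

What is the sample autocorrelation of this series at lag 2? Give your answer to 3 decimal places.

Mean ȳ = (-3.7 − 3.2 − 5.2 − 4.5 − 10.1 − 12.4 − 15.3 − 16.7 − 13.2 − 17.3)/10 = -10.1600
Numerator Σ_{t=1}^{8}(y_t−ȳ)(y_{t+2}−ȳ) = 135.7168
Denominator Σ(y_t−ȳ)² = 281.2440
r_2 = 135.7168 / 281.2440 = 0.483

0.483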